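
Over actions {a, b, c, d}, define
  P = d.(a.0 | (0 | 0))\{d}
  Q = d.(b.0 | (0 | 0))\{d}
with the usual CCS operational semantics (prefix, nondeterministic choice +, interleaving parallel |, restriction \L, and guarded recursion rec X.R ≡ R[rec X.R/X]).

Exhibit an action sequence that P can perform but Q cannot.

da

P's transition system — 3 states:
  m0 = d.(a.0 | (0 | 0))\{d} has moves ··d··> m1
  m1 = (a.0 | (0 | 0))\{d} has moves ··a··> m2
  m2 = (0 | (0 | 0))\{d} has moves deadlocked
Q's transition system — 3 states:
  n0 = d.(b.0 | (0 | 0))\{d} has moves ··d··> n1
  n1 = (b.0 | (0 | 0))\{d} has moves ··b··> n2
  n2 = (0 | (0 | 0))\{d} has moves deadlocked
Run σ = ⟨da⟩ on P: start {m0}
  step 1 (d): {m1}
  step 2 (a): {m2}
  P completes σ.
Run σ = ⟨da⟩ on Q: start {n0}
  step 1 (d): {n1}
  step 2 (a): ∅ (Q stuck)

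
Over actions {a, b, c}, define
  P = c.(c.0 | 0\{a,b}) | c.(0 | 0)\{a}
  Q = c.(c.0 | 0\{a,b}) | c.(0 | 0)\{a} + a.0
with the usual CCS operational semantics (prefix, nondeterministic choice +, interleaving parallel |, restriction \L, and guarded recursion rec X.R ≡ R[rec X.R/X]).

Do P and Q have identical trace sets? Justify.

LTS(P): 6 reachable states
  u0 = c.(c.0 | 0\{a,b}) | c.(0 | 0)\{a} :: --c--▸ u1, --c--▸ u2
  u1 = c.(c.0 | 0\{a,b}) | (0 | 0)\{a} :: --c--▸ u3
  u2 = c.0 | 0\{a,b} | c.(0 | 0)\{a} :: --c--▸ u3, --c--▸ u4
  u3 = c.0 | 0\{a,b} | (0 | 0)\{a} :: --c--▸ u5
  u4 = 0 | 0\{a,b} | c.(0 | 0)\{a} :: --c--▸ u5
  u5 = 0 | 0\{a,b} | (0 | 0)\{a} :: ∅
LTS(Q): 7 reachable states
  v0 = c.(c.0 | 0\{a,b}) | c.(0 | 0)\{a} + a.0 :: --a--▸ v1, --c--▸ v2, --c--▸ v3
  v1 = 0 :: ∅
  v2 = c.(c.0 | 0\{a,b}) | (0 | 0)\{a} :: --c--▸ v4
  v3 = c.0 | 0\{a,b} | c.(0 | 0)\{a} :: --c--▸ v4, --c--▸ v5
  v4 = c.0 | 0\{a,b} | (0 | 0)\{a} :: --c--▸ v6
  v5 = 0 | 0\{a,b} | c.(0 | 0)\{a} :: --c--▸ v6
  v6 = 0 | 0\{a,b} | (0 | 0)\{a} :: ∅
Run σ = ⟨a⟩ on Q: start {v0}
  after a @ step 1: {v1}
  ✓ Q
Run σ = ⟨a⟩ on P: start {u0}
  after a @ step 1: ∅  — P cannot continue

NO — witness ⟨a⟩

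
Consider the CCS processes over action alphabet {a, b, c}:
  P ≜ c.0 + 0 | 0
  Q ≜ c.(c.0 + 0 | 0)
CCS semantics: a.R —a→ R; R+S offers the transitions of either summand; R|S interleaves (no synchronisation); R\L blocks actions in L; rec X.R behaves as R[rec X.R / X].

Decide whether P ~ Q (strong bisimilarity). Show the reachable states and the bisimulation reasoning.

NO

LTS(P): 2 reachable states
  u0 = c.0 + 0 | 0 | =c=> u1
  u1 = 0 | ·
LTS(Q): 3 reachable states
  v0 = c.(c.0 + 0 | 0) | =c=> v1
  v1 = c.0 + 0 | 0 | =c=> v2
  v2 = 0 | ·
Bisimilarity quotient blocks:
  B0 = {u0, v1}
  B1 = {u1, v2}
  B2 = {v0}
u0 ∈ B0, v0 ∈ B2 → different blocks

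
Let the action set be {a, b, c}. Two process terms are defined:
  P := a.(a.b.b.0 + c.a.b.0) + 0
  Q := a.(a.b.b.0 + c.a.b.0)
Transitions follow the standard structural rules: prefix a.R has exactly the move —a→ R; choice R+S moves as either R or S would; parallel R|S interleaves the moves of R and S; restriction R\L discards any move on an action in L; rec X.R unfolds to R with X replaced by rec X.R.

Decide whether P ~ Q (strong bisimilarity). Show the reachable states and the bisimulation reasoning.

P ~ Q

LTS(P): 6 reachable states
  m0 = a.(a.b.b.0 + c.a.b.0) + 0 → —a→ m1
  m1 = a.b.b.0 + c.a.b.0 → —a→ m2, —c→ m3
  m2 = b.b.0 → —b→ m4
  m3 = a.b.0 → —a→ m4
  m4 = b.0 → —b→ m5
  m5 = 0 → (no moves)
LTS(Q): 6 reachable states
  n0 = a.(a.b.b.0 + c.a.b.0) → —a→ n1
  n1 = a.b.b.0 + c.a.b.0 → —a→ n2, —c→ n3
  n2 = b.b.0 → —b→ n4
  n3 = a.b.0 → —a→ n4
  n4 = b.0 → —b→ n5
  n5 = 0 → (no moves)
Coarsest stable partition (strong bisimilarity classes):
  B0 = {m0, n0}
  B1 = {m1, n1}
  B2 = {m2, n2}
  B3 = {m4, n4}
  B4 = {m5, n5}
  B5 = {m3, n3}
m0 ∈ B0, n0 ∈ B0 → same block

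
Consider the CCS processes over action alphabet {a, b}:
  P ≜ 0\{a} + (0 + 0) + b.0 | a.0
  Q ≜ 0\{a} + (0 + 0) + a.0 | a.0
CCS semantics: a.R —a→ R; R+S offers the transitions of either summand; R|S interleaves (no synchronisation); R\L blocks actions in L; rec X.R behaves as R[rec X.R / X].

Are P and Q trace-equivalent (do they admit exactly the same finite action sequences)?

traces(P) ≠ traces(Q) — witness ⟨b⟩

Reachable graph of P (4 states):
  s0 = 0\{a} + (0 + 0) + b.0 | a.0 has moves --a--▸ s1, --b--▸ s2
  s1 = b.0 | 0 has moves --b--▸ s3
  s2 = 0 | a.0 has moves --a--▸ s3
  s3 = 0 | 0 has moves ∅
Reachable graph of Q (4 states):
  t0 = 0\{a} + (0 + 0) + a.0 | a.0 has moves --a--▸ t1, --a--▸ t2
  t1 = 0 | a.0 has moves --a--▸ t3
  t2 = a.0 | 0 has moves --a--▸ t3
  t3 = 0 | 0 has moves ∅
Trace ⟨b⟩ through P, begin at {s0}:
  after b @ step 1: {s2}
  — P admits the full trace.
Trace ⟨b⟩ through Q, begin at {t0}:
  after b @ step 1: ∅ (Q stuck)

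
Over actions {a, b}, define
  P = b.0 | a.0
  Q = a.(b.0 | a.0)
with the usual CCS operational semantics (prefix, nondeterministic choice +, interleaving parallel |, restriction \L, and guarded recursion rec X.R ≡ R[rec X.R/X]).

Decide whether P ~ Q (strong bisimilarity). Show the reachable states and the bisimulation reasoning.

LTS(P): 4 reachable states
  p0 = b.0 | a.0 :: ··a··> p1, ··b··> p2
  p1 = b.0 | 0 :: ··b··> p3
  p2 = 0 | a.0 :: ··a··> p3
  p3 = 0 | 0 :: ∅
LTS(Q): 5 reachable states
  q0 = a.(b.0 | a.0) :: ··a··> q1
  q1 = b.0 | a.0 :: ··a··> q2, ··b··> q3
  q2 = b.0 | 0 :: ··b··> q4
  q3 = 0 | a.0 :: ··a··> q4
  q4 = 0 | 0 :: ∅
Bisimilarity quotient blocks:
  B0 = {p0, q1}
  B1 = {p2, q3}
  B2 = {p3, q4}
  B3 = {p1, q2}
  B4 = {q0}
p0 ∈ B0, q0 ∈ B4 → different blocks

not bisimilar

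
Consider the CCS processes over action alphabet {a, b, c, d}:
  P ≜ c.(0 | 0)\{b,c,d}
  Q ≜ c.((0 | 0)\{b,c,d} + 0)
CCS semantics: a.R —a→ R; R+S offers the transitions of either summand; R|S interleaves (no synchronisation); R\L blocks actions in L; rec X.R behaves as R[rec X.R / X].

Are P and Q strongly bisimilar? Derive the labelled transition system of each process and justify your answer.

bisimilar

Reachable graph of P (2 states):
  m0 = c.(0 | 0)\{b,c,d} → -c-> m1
  m1 = (0 | 0)\{b,c,d} → stopped
Reachable graph of Q (2 states):
  n0 = c.((0 | 0)\{b,c,d} + 0) → -c-> n1
  n1 = (0 | 0)\{b,c,d} + 0 → stopped
Bisimilarity quotient blocks:
  B0 = {m0, n0}
  B1 = {m1, n1}
m0 ∈ B0, n0 ∈ B0 → same block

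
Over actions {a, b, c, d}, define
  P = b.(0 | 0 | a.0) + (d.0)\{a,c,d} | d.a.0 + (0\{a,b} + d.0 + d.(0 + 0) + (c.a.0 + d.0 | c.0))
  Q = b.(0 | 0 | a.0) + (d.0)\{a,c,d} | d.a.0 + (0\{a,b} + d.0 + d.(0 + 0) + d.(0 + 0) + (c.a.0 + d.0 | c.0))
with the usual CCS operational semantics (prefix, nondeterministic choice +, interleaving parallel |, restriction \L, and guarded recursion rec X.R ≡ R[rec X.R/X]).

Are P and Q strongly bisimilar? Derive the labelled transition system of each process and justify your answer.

Reachable graph of P (11 states):
  p0 = b.(0 | 0 | a.0) + (d.0)\{a,c,d} | d.a.0 + (0\{a,b} + d.0 + d.(0 + 0) + (c.a.0 + d.0 | c.0)) | --b--▸ p1, --c--▸ p2, --c--▸ p3, --d--▸ p4, --d--▸ p5, --d--▸ p6, --d--▸ p7
  p1 = 0 | 0 | a.0 | --a--▸ p8
  p2 = a.0 | --a--▸ p5
  p3 = d.0 | 0 | --d--▸ p9
  p4 = (d.0)\{a,c,d} | a.0 | --a--▸ p10
  p5 = 0 | stopped
  p6 = 0 + 0 | stopped
  p7 = 0 | c.0 | --c--▸ p9
  p8 = 0 | 0 | 0 | stopped
  p9 = 0 | 0 | stopped
  p10 = (d.0)\{a,c,d} | 0 | stopped
Reachable graph of Q (11 states):
  q0 = b.(0 | 0 | a.0) + (d.0)\{a,c,d} | d.a.0 + (0\{a,b} + d.0 + d.(0 + 0) + d.(0 + 0) + (c.a.0 + d.0 | c.0)) | --b--▸ q1, --c--▸ q2, --c--▸ q3, --d--▸ q4, --d--▸ q5, --d--▸ q6, --d--▸ q7
  q1 = 0 | 0 | a.0 | --a--▸ q8
  q2 = a.0 | --a--▸ q5
  q3 = d.0 | 0 | --d--▸ q9
  q4 = (d.0)\{a,c,d} | a.0 | --a--▸ q10
  q5 = 0 | stopped
  q6 = 0 + 0 | stopped
  q7 = 0 | c.0 | --c--▸ q9
  q8 = 0 | 0 | 0 | stopped
  q9 = 0 | 0 | stopped
  q10 = (d.0)\{a,c,d} | 0 | stopped
Bisimilarity quotient blocks:
  B0 = {p0, q0}
  B1 = {p3, q3}
  B2 = {p10, p5, p6, p8, p9, q10, q5, q6, q8, q9}
  B3 = {p1, p2, p4, q1, q2, q4}
  B4 = {p7, q7}
p0 ∈ B0, q0 ∈ B0 → same block

bisimilar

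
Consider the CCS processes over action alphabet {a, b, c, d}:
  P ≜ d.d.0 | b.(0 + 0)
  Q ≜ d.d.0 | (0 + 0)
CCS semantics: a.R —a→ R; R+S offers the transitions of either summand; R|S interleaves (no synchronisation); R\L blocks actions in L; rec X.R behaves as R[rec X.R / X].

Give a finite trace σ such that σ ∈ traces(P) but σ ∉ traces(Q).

LTS(P): 6 reachable states
  p0 = d.d.0 | b.(0 + 0) ⊢ =b=> p1, =d=> p2
  p1 = d.d.0 | (0 + 0) ⊢ =d=> p3
  p2 = d.0 | b.(0 + 0) ⊢ =b=> p3, =d=> p4
  p3 = d.0 | (0 + 0) ⊢ =d=> p5
  p4 = 0 | b.(0 + 0) ⊢ =b=> p5
  p5 = 0 | (0 + 0) ⊢ stopped
LTS(Q): 3 reachable states
  q0 = d.d.0 | (0 + 0) ⊢ =d=> q1
  q1 = d.0 | (0 + 0) ⊢ =d=> q2
  q2 = 0 | (0 + 0) ⊢ stopped
Run σ = ⟨b⟩ on P: start {p0}
  after b @ step 1: {p1}
  P completes σ.
Run σ = ⟨b⟩ on Q: start {q0}
  after b @ step 1: ∅  — Q cannot continue

b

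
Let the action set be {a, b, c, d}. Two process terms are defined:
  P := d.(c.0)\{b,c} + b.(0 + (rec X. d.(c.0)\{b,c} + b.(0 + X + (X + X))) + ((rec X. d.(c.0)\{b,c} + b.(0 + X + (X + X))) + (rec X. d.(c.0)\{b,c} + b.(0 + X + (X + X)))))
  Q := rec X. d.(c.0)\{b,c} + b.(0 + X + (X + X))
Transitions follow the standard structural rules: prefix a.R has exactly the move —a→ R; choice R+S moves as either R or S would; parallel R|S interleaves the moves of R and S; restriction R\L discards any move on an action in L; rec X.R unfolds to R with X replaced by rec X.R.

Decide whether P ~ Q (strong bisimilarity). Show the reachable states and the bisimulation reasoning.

YES

Reachable graph of P (3 states):
  p0 = d.(c.0)\{b,c} + b.(0 + (rec X. d.(c.0)\{b,c} + b.(0 + X + (X + X))) + ((rec X. d.(c.0)\{b,c} + b.(0 + X + (X + X))) + (rec X. d.(c.0)\{b,c} + b.(0 + X + (X + X))))) has moves =b=> p1, =d=> p2
  p1 = 0 + (rec X. d.(c.0)\{b,c} + b.(0 + X + (X + X))) + ((rec X. d.(c.0)\{b,c} + b.(0 + X + (X + X))) + (rec X. d.(c.0)\{b,c} + b.(0 + X + (X + X)))) has moves =b=> p1, =d=> p2
  p2 = (c.0)\{b,c} has moves (no moves)
Reachable graph of Q (3 states):
  q0 = rec X. d.(c.0)\{b,c} + b.(0 + X + (X + X)) has moves =b=> q1, =d=> q2
  q1 = 0 + (rec X. d.(c.0)\{b,c} + b.(0 + X + (X + X))) + ((rec X. d.(c.0)\{b,c} + b.(0 + X + (X + X))) + (rec X. d.(c.0)\{b,c} + b.(0 + X + (X + X)))) has moves =b=> q1, =d=> q2
  q2 = (c.0)\{b,c} has moves (no moves)
Coarsest stable partition (strong bisimilarity classes):
  B0 = {p0, p1, q0, q1}
  B1 = {p2, q2}
p0 ∈ B0, q0 ∈ B0 → same block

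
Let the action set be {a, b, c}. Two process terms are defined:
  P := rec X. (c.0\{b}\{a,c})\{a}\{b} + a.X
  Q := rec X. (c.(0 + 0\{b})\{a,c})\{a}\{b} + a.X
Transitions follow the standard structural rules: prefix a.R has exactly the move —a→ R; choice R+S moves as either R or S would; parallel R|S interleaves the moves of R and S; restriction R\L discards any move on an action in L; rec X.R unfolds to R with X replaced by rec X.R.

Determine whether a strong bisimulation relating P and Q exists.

bisimilar

LTS(P): 2 reachable states
  m0 = rec X. (c.0\{b}\{a,c})\{a}\{b} + a.X → --a--▸ m0, --c--▸ m1
  m1 = 0\{b}\{a,c}\{a}\{b} → deadlocked
LTS(Q): 2 reachable states
  n0 = rec X. (c.(0 + 0\{b})\{a,c})\{a}\{b} + a.X → --a--▸ n0, --c--▸ n1
  n1 = (0 + 0\{b})\{a,c}\{a}\{b} → deadlocked
Coarsest stable partition (strong bisimilarity classes):
  B0 = {m0, n0}
  B1 = {m1, n1}
m0 ∈ B0, n0 ∈ B0 → same block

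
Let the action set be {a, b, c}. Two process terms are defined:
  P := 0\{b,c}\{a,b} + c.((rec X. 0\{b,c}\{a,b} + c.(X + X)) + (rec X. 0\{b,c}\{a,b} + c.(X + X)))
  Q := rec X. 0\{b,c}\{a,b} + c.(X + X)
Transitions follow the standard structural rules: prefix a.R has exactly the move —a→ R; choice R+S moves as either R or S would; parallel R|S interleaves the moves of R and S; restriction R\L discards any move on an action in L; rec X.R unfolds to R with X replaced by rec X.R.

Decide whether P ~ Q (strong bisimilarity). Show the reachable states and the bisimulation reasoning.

YES

Reachable graph of P (2 states):
  m0 = 0\{b,c}\{a,b} + c.((rec X. 0\{b,c}\{a,b} + c.(X + X)) + (rec X. 0\{b,c}\{a,b} + c.(X + X))) | -c-> m1
  m1 = (rec X. 0\{b,c}\{a,b} + c.(X + X)) + (rec X. 0\{b,c}\{a,b} + c.(X + X)) | -c-> m1
Reachable graph of Q (2 states):
  n0 = rec X. 0\{b,c}\{a,b} + c.(X + X) | -c-> n1
  n1 = (rec X. 0\{b,c}\{a,b} + c.(X + X)) + (rec X. 0\{b,c}\{a,b} + c.(X + X)) | -c-> n1
Partition-refinement fixed point:
  B0 = {m0, m1, n0, n1}
m0 ∈ B0, n0 ∈ B0 → same block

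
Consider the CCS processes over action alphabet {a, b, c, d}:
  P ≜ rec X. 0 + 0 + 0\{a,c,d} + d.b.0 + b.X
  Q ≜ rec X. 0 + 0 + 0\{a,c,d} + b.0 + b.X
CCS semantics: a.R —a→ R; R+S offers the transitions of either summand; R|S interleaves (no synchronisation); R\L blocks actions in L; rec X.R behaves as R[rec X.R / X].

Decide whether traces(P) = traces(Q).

trace-distinct — witness ⟨d⟩

LTS(P): 3 reachable states
  p0 = rec X. 0 + 0 + 0\{a,c,d} + d.b.0 + b.X | ··b··> p0, ··d··> p1
  p1 = b.0 | ··b··> p2
  p2 = 0 | (no moves)
LTS(Q): 2 reachable states
  q0 = rec X. 0 + 0 + 0\{a,c,d} + b.0 + b.X | ··b··> q0, ··b··> q1
  q1 = 0 | (no moves)
Trace ⟨d⟩ through P, begin at {p0}:
  step 1 (d): {p1}
  P completes σ.
Trace ⟨d⟩ through Q, begin at {q0}:
  step 1 (d): ∅ (Q stuck)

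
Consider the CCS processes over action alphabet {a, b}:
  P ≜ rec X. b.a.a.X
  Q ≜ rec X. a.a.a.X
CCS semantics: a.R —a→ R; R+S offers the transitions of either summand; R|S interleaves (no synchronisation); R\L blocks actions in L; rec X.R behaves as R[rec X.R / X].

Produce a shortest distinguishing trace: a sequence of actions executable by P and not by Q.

b

P's transition system — 3 states:
  u0 = rec X. b.a.a.X → -b-> u1
  u1 = a.a.(rec X. b.a.a.X) → -a-> u2
  u2 = a.(rec X. b.a.a.X) → -a-> u0
Q's transition system — 3 states:
  v0 = rec X. a.a.a.X → -a-> v1
  v1 = a.a.(rec X. a.a.a.X) → -a-> v2
  v2 = a.(rec X. a.a.a.X) → -a-> v0
Executing b from P (initial set {u0}):
  after b @ step 1: {u1}
  P completes σ.
Executing b from Q (initial set {v0}):
  after b @ step 1: ∅  — Q cannot continue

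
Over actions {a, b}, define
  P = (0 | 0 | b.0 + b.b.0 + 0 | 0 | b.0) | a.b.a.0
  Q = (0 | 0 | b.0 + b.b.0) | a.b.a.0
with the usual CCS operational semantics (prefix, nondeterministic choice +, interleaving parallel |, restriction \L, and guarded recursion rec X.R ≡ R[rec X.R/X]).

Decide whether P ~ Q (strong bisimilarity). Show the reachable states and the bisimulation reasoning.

bisimilar

Reachable graph of P (16 states):
  m0 = (0 | 0 | b.0 + b.b.0 + 0 | 0 | b.0) | a.b.a.0 has moves ··a··> m1, ··b··> m2, ··b··> m3
  m1 = (0 | 0 | b.0 + b.b.0 + 0 | 0 | b.0) | b.a.0 has moves ··b··> m4, ··b··> m5, ··b··> m6
  m2 = 0 | 0 | 0 | a.b.a.0 has moves ··a··> m5
  m3 = b.0 | a.b.a.0 has moves ··a··> m6, ··b··> m7
  m4 = (0 | 0 | b.0 + b.b.0 + 0 | 0 | b.0) | a.0 has moves ··a··> m8, ··b··> m10, ··b··> m9
  m5 = 0 | 0 | 0 | b.a.0 has moves ··b··> m9
  m6 = b.0 | b.a.0 has moves ··b··> m10, ··b··> m11
  m7 = 0 | a.b.a.0 has moves ··a··> m11
  m8 = (0 | 0 | b.0 + b.b.0 + 0 | 0 | b.0) | 0 has moves ··b··> m12, ··b··> m13
  m9 = 0 | 0 | 0 | a.0 has moves ··a··> m12
  m10 = b.0 | a.0 has moves ··a··> m13, ··b··> m14
  m11 = 0 | b.a.0 has moves ··b··> m14
  m12 = 0 | 0 | 0 | 0 has moves ·
  m13 = b.0 | 0 has moves ··b··> m15
  m14 = 0 | a.0 has moves ··a··> m15
  m15 = 0 | 0 has moves ·
Reachable graph of Q (16 states):
  n0 = (0 | 0 | b.0 + b.b.0) | a.b.a.0 has moves ··a··> n1, ··b··> n2, ··b··> n3
  n1 = (0 | 0 | b.0 + b.b.0) | b.a.0 has moves ··b··> n4, ··b··> n5, ··b··> n6
  n2 = 0 | 0 | 0 | a.b.a.0 has moves ··a··> n5
  n3 = b.0 | a.b.a.0 has moves ··a··> n6, ··b··> n7
  n4 = (0 | 0 | b.0 + b.b.0) | a.0 has moves ··a··> n8, ··b··> n10, ··b··> n9
  n5 = 0 | 0 | 0 | b.a.0 has moves ··b··> n9
  n6 = b.0 | b.a.0 has moves ··b··> n10, ··b··> n11
  n7 = 0 | a.b.a.0 has moves ··a··> n11
  n8 = (0 | 0 | b.0 + b.b.0) | 0 has moves ··b··> n12, ··b··> n13
  n9 = 0 | 0 | 0 | a.0 has moves ··a··> n12
  n10 = b.0 | a.0 has moves ··a··> n13, ··b··> n14
  n11 = 0 | b.a.0 has moves ··b··> n14
  n12 = 0 | 0 | 0 | 0 has moves ·
  n13 = b.0 | 0 has moves ··b··> n15
  n14 = 0 | a.0 has moves ··a··> n15
  n15 = 0 | 0 has moves ·
Bisimilarity quotient blocks:
  B0 = {m0, n0}
  B1 = {m2, m7, n2, n7}
  B2 = {m11, m5, n11, n5}
  B3 = {m14, m9, n14, n9}
  B4 = {m12, m15, n12, n15}
  B5 = {m1, n1}
  B6 = {m4, n4}
  B7 = {m8, n8}
  B8 = {m13, n13}
  B9 = {m10, n10}
  B10 = {m6, n6}
  B11 = {m3, n3}
m0 ∈ B0, n0 ∈ B0 → same block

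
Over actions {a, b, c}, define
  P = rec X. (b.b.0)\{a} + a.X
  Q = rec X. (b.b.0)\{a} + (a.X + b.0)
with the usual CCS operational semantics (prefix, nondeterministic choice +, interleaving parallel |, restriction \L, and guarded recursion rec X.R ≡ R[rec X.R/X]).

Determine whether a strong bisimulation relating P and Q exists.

Reachable graph of P (3 states):
  m0 = rec X. (b.b.0)\{a} + a.X has moves --a--▸ m0, --b--▸ m1
  m1 = (b.0)\{a} has moves --b--▸ m2
  m2 = 0\{a} has moves ·
Reachable graph of Q (4 states):
  n0 = rec X. (b.b.0)\{a} + (a.X + b.0) has moves --a--▸ n0, --b--▸ n1, --b--▸ n2
  n1 = (b.0)\{a} has moves --b--▸ n3
  n2 = 0 has moves ·
  n3 = 0\{a} has moves ·
Bisimilarity quotient blocks:
  B0 = {m0}
  B1 = {m1, n1}
  B2 = {m2, n2, n3}
  B3 = {n0}
m0 ∈ B0, n0 ∈ B3 → different blocks

P ≁ Q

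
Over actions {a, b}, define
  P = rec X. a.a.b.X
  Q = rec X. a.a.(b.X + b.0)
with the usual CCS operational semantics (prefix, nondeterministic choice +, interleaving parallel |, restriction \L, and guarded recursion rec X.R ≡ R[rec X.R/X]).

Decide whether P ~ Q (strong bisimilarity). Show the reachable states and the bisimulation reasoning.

LTS(P): 3 reachable states
  p0 = rec X. a.a.b.X :: --a--▸ p1
  p1 = a.b.(rec X. a.a.b.X) :: --a--▸ p2
  p2 = b.(rec X. a.a.b.X) :: --b--▸ p0
LTS(Q): 4 reachable states
  q0 = rec X. a.a.(b.X + b.0) :: --a--▸ q1
  q1 = a.(b.(rec X. a.a.(b.X + b.0)) + b.0) :: --a--▸ q2
  q2 = b.(rec X. a.a.(b.X + b.0)) + b.0 :: --b--▸ q0, --b--▸ q3
  q3 = 0 :: stopped
Coarsest stable partition (strong bisimilarity classes):
  B0 = {p0}
  B1 = {p1}
  B2 = {p2}
  B3 = {q0}
  B4 = {q1}
  B5 = {q2}
  B6 = {q3}
p0 ∈ B0, q0 ∈ B3 → different blocks

NO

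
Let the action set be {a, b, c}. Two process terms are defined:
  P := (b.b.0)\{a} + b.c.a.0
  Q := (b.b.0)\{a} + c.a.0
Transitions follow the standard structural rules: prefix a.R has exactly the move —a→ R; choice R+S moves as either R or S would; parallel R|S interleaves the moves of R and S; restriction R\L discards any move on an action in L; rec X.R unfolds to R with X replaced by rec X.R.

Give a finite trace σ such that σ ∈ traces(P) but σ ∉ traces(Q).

bc

LTS(P): 6 reachable states
  s0 = (b.b.0)\{a} + b.c.a.0 → —b→ s1, —b→ s2
  s1 = (b.0)\{a} → —b→ s3
  s2 = c.a.0 → —c→ s4
  s3 = 0\{a} → ∅
  s4 = a.0 → —a→ s5
  s5 = 0 → ∅
LTS(Q): 5 reachable states
  t0 = (b.b.0)\{a} + c.a.0 → —b→ t1, —c→ t2
  t1 = (b.0)\{a} → —b→ t3
  t2 = a.0 → —a→ t4
  t3 = 0\{a} → ∅
  t4 = 0 → ∅
Executing bc from P (initial set {s0}):
  after b @ step 1: {s1, s2}
  after c @ step 2: {s4}
  ✓ P
Executing bc from Q (initial set {t0}):
  after b @ step 1: {t1}
  after c @ step 2: no successor for Q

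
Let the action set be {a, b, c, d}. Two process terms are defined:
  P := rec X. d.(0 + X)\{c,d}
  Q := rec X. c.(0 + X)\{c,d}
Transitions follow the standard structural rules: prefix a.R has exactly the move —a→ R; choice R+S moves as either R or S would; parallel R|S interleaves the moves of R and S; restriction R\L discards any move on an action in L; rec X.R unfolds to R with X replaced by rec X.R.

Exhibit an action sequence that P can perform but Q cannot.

P's transition system — 2 states:
  u0 = rec X. d.(0 + X)\{c,d} ⊢ ··d··> u1
  u1 = (0 + (rec X. d.(0 + X)\{c,d}))\{c,d} ⊢ stopped
Q's transition system — 2 states:
  v0 = rec X. c.(0 + X)\{c,d} ⊢ ··c··> v1
  v1 = (0 + (rec X. c.(0 + X)\{c,d}))\{c,d} ⊢ stopped
Executing d from P (initial set {u0}):
  after d @ step 1: {u1}
  ✓ P
Executing d from Q (initial set {v0}):
  after d @ step 1: ∅  — Q cannot continue

d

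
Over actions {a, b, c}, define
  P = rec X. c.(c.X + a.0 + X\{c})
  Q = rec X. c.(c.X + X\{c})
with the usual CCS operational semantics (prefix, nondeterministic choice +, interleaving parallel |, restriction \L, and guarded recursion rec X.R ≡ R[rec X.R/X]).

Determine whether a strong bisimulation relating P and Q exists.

P's transition system — 3 states:
  s0 = rec X. c.(c.X + a.0 + X\{c}) → ··c··> s1
  s1 = c.(rec X. c.(c.X + a.0 + X\{c})) + a.0 + (rec X. c.(c.X + a.0 + X\{c}))\{c} → ··a··> s2, ··c··> s0
  s2 = 0 → deadlocked
Q's transition system — 2 states:
  t0 = rec X. c.(c.X + X\{c}) → ··c··> t1
  t1 = c.(rec X. c.(c.X + X\{c})) + (rec X. c.(c.X + X\{c}))\{c} → ··c··> t0
Partition-refinement fixed point:
  B0 = {s0}
  B1 = {s1}
  B2 = {s2}
  B3 = {t0, t1}
s0 ∈ B0, t0 ∈ B3 → different blocks

not bisimilar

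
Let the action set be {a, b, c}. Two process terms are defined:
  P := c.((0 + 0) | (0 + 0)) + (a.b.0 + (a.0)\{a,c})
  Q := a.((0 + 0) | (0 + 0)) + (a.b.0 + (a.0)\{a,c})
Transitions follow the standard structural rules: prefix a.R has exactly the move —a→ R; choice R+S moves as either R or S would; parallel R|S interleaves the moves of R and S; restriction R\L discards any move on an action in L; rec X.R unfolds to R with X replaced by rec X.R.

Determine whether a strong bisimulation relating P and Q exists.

P ≁ Q

Reachable graph of P (4 states):
  s0 = c.((0 + 0) | (0 + 0)) + (a.b.0 + (a.0)\{a,c}) | —a→ s1, —c→ s2
  s1 = b.0 | —b→ s3
  s2 = (0 + 0) | (0 + 0) | deadlocked
  s3 = 0 | deadlocked
Reachable graph of Q (4 states):
  t0 = a.((0 + 0) | (0 + 0)) + (a.b.0 + (a.0)\{a,c}) | —a→ t1, —a→ t2
  t1 = (0 + 0) | (0 + 0) | deadlocked
  t2 = b.0 | —b→ t3
  t3 = 0 | deadlocked
Coarsest stable partition (strong bisimilarity classes):
  B0 = {s0}
  B1 = {s2, s3, t1, t3}
  B2 = {s1, t2}
  B3 = {t0}
s0 ∈ B0, t0 ∈ B3 → different blocks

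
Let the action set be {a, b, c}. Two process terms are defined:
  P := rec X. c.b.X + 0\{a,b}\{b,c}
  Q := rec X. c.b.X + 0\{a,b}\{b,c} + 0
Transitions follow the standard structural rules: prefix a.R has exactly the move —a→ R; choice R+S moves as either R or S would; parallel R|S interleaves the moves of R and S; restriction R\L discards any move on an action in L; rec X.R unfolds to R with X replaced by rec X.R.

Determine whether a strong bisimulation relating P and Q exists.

bisimilar

LTS(P): 2 reachable states
  m0 = rec X. c.b.X + 0\{a,b}\{b,c} → ··c··> m1
  m1 = b.(rec X. c.b.X + 0\{a,b}\{b,c}) → ··b··> m0
LTS(Q): 2 reachable states
  n0 = rec X. c.b.X + 0\{a,b}\{b,c} + 0 → ··c··> n1
  n1 = b.(rec X. c.b.X + 0\{a,b}\{b,c} + 0) → ··b··> n0
Coarsest stable partition (strong bisimilarity classes):
  B0 = {m0, n0}
  B1 = {m1, n1}
m0 ∈ B0, n0 ∈ B0 → same block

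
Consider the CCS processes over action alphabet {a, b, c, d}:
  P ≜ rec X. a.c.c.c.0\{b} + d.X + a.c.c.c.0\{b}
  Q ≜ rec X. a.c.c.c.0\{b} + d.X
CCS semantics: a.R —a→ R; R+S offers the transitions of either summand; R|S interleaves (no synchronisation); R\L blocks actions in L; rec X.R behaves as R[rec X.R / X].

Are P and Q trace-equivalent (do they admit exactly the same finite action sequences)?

trace-equivalent

P's transition system — 5 states:
  p0 = rec X. a.c.c.c.0\{b} + d.X + a.c.c.c.0\{b} → --a--▸ p1, --d--▸ p0
  p1 = c.c.c.0\{b} → --c--▸ p2
  p2 = c.c.0\{b} → --c--▸ p3
  p3 = c.0\{b} → --c--▸ p4
  p4 = 0\{b} → ∅
Q's transition system — 5 states:
  q0 = rec X. a.c.c.c.0\{b} + d.X → --a--▸ q1, --d--▸ q0
  q1 = c.c.c.0\{b} → --c--▸ q2
  q2 = c.c.0\{b} → --c--▸ q3
  q3 = c.0\{b} → --c--▸ q4
  q4 = 0\{b} → ∅
Bisimilarity quotient blocks:
  B0 = {p0, q0}
  B1 = {p1, q1}
  B2 = {p2, q2}
  B3 = {p3, q3}
  B4 = {p4, q4}
p0 ∈ B0, q0 ∈ B0 → same block
Bisimilar ⇒ trace-equivalent.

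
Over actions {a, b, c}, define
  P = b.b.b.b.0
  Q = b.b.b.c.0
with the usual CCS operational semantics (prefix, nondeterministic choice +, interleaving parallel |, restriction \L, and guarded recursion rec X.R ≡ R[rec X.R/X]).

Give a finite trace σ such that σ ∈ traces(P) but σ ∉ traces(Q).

bbbb

P's transition system — 5 states:
  m0 = b.b.b.b.0 has moves --b--▸ m1
  m1 = b.b.b.0 has moves --b--▸ m2
  m2 = b.b.0 has moves --b--▸ m3
  m3 = b.0 has moves --b--▸ m4
  m4 = 0 has moves stopped
Q's transition system — 5 states:
  n0 = b.b.b.c.0 has moves --b--▸ n1
  n1 = b.b.c.0 has moves --b--▸ n2
  n2 = b.c.0 has moves --b--▸ n3
  n3 = c.0 has moves --c--▸ n4
  n4 = 0 has moves stopped
Run σ = ⟨bbbb⟩ on P: start {m0}
  [1] b ⇒ {m1}
  [2] b ⇒ {m2}
  [3] b ⇒ {m3}
  [4] b ⇒ {m4}
  ✓ P
Run σ = ⟨bbbb⟩ on Q: start {n0}
  [1] b ⇒ {n1}
  [2] b ⇒ {n2}
  [3] b ⇒ {n3}
  [4] b ⇒ ∅ (Q stuck)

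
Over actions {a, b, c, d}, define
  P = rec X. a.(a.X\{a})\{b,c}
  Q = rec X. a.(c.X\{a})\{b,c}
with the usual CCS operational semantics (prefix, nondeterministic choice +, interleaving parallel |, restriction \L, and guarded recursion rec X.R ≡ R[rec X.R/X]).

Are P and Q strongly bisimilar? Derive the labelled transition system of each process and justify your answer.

P ≁ Q

Reachable graph of P (3 states):
  s0 = rec X. a.(a.X\{a})\{b,c} :: ··a··> s1
  s1 = (a.(rec X. a.(a.X\{a})\{b,c})\{a})\{b,c} :: ··a··> s2
  s2 = (rec X. a.(a.X\{a})\{b,c})\{a}\{b,c} :: ∅
Reachable graph of Q (2 states):
  t0 = rec X. a.(c.X\{a})\{b,c} :: ··a··> t1
  t1 = (c.(rec X. a.(c.X\{a})\{b,c})\{a})\{b,c} :: ∅
Coarsest stable partition (strong bisimilarity classes):
  B0 = {s0}
  B1 = {s1, t0}
  B2 = {s2, t1}
s0 ∈ B0, t0 ∈ B1 → different blocks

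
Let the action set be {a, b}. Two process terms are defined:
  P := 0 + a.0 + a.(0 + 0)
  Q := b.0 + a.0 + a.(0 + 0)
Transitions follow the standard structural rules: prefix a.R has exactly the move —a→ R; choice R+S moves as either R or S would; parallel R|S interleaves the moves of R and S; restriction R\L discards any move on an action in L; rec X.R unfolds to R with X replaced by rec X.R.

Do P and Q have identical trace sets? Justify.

NO — witness ⟨b⟩

LTS(P): 3 reachable states
  u0 = 0 + a.0 + a.(0 + 0) has moves -a-> u1, -a-> u2
  u1 = 0 has moves (no moves)
  u2 = 0 + 0 has moves (no moves)
LTS(Q): 3 reachable states
  v0 = b.0 + a.0 + a.(0 + 0) has moves -a-> v1, -a-> v2, -b-> v1
  v1 = 0 has moves (no moves)
  v2 = 0 + 0 has moves (no moves)
Run σ = ⟨b⟩ on Q: start {v0}
  step 1 (b): {v1}
  Q completes σ.
Run σ = ⟨b⟩ on P: start {u0}
  step 1 (b): no successor for P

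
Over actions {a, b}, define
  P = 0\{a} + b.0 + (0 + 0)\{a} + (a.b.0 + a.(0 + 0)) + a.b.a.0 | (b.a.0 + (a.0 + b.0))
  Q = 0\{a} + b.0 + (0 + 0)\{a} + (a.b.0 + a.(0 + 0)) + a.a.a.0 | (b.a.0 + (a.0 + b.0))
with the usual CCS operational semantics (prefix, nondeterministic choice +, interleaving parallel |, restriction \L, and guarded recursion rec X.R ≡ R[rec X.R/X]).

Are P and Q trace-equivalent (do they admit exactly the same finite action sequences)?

P's transition system — 15 states:
  s0 = 0\{a} + b.0 + (0 + 0)\{a} + (a.b.0 + a.(0 + 0)) + a.b.a.0 | (b.a.0 + (a.0 + b.0)) → —a→ s1, —a→ s2, —a→ s3, —a→ s4, —b→ s2, —b→ s5, —b→ s6
  s1 = 0 + 0 → ∅
  s2 = a.b.a.0 | 0 → —a→ s7
  s3 = b.0 → —b→ s5
  s4 = b.a.0 | (b.a.0 + (a.0 + b.0)) → —a→ s7, —b→ s7, —b→ s8, —b→ s9
  s5 = 0 → ∅
  s6 = a.b.a.0 | a.0 → —a→ s2, —a→ s9
  s7 = b.a.0 | 0 → —b→ s10
  s8 = a.0 | (b.a.0 + (a.0 + b.0)) → —a→ s10, —a→ s11, —b→ s10, —b→ s12
  s9 = b.a.0 | a.0 → —a→ s7, —b→ s12
  s10 = a.0 | 0 → —a→ s13
  s11 = 0 | (b.a.0 + (a.0 + b.0)) → —a→ s13, —b→ s13, —b→ s14
  s12 = a.0 | a.0 → —a→ s10, —a→ s14
  s13 = 0 | 0 → ∅
  s14 = 0 | a.0 → —a→ s13
Q's transition system — 15 states:
  t0 = 0\{a} + b.0 + (0 + 0)\{a} + (a.b.0 + a.(0 + 0)) + a.a.a.0 | (b.a.0 + (a.0 + b.0)) → —a→ t1, —a→ t2, —a→ t3, —a→ t4, —b→ t3, —b→ t5, —b→ t6
  t1 = 0 + 0 → ∅
  t2 = a.a.0 | (b.a.0 + (a.0 + b.0)) → —a→ t7, —a→ t8, —b→ t8, —b→ t9
  t3 = a.a.a.0 | 0 → —a→ t8
  t4 = b.0 → —b→ t5
  t5 = 0 → ∅
  t6 = a.a.a.0 | a.0 → —a→ t3, —a→ t9
  t7 = a.0 | (b.a.0 + (a.0 + b.0)) → —a→ t10, —a→ t11, —b→ t11, —b→ t12
  t8 = a.a.0 | 0 → —a→ t11
  t9 = a.a.0 | a.0 → —a→ t12, —a→ t8
  t10 = 0 | (b.a.0 + (a.0 + b.0)) → —a→ t13, —b→ t13, —b→ t14
  t11 = a.0 | 0 → —a→ t13
  t12 = a.0 | a.0 → —a→ t11, —a→ t14
  t13 = 0 | 0 → ∅
  t14 = 0 | a.0 → —a→ t13
Executing abb from P (initial set {s0}):
  step 1 (a): {s1, s2, s3, s4}
  step 2 (b): {s5, s7, s8, s9}
  step 3 (b): {s10, s12}
  — P admits the full trace.
Executing abb from Q (initial set {t0}):
  step 1 (a): {t1, t2, t3, t4}
  step 2 (b): {t5, t8, t9}
  step 3 (b): ∅ (Q stuck)

trace-distinct — witness ⟨abb⟩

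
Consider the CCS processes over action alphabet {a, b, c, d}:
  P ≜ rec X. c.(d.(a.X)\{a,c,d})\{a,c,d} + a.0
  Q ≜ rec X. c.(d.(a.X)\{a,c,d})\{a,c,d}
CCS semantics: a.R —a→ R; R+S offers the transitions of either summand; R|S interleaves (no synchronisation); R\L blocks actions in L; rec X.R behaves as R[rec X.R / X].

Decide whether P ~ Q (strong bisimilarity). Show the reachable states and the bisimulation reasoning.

not bisimilar

LTS(P): 3 reachable states
  p0 = rec X. c.(d.(a.X)\{a,c,d})\{a,c,d} + a.0 ⊢ -a-> p1, -c-> p2
  p1 = 0 ⊢ deadlocked
  p2 = (d.(a.(rec X. c.(d.(a.X)\{a,c,d})\{a,c,d} + a.0))\{a,c,d})\{a,c,d} ⊢ deadlocked
LTS(Q): 2 reachable states
  q0 = rec X. c.(d.(a.X)\{a,c,d})\{a,c,d} ⊢ -c-> q1
  q1 = (d.(a.(rec X. c.(d.(a.X)\{a,c,d})\{a,c,d}))\{a,c,d})\{a,c,d} ⊢ deadlocked
Partition-refinement fixed point:
  B0 = {p0}
  B1 = {p1, p2, q1}
  B2 = {q0}
p0 ∈ B0, q0 ∈ B2 → different blocks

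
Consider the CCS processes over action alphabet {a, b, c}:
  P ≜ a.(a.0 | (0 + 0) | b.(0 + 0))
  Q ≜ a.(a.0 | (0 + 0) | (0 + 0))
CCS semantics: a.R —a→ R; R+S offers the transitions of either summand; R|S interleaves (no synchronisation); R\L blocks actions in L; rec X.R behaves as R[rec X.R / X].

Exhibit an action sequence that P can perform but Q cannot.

ab

P's transition system — 5 states:
  p0 = a.(a.0 | (0 + 0) | b.(0 + 0)) → -a-> p1
  p1 = a.0 | (0 + 0) | b.(0 + 0) → -a-> p2, -b-> p3
  p2 = 0 | (0 + 0) | b.(0 + 0) → -b-> p4
  p3 = a.0 | (0 + 0) | (0 + 0) → -a-> p4
  p4 = 0 | (0 + 0) | (0 + 0) → deadlocked
Q's transition system — 3 states:
  q0 = a.(a.0 | (0 + 0) | (0 + 0)) → -a-> q1
  q1 = a.0 | (0 + 0) | (0 + 0) → -a-> q2
  q2 = 0 | (0 + 0) | (0 + 0) → deadlocked
Executing ab from P (initial set {p0}):
  [1] a ⇒ {p1}
  [2] b ⇒ {p3}
  ✓ P
Executing ab from Q (initial set {q0}):
  [1] a ⇒ {q1}
  [2] b ⇒ no successor for Q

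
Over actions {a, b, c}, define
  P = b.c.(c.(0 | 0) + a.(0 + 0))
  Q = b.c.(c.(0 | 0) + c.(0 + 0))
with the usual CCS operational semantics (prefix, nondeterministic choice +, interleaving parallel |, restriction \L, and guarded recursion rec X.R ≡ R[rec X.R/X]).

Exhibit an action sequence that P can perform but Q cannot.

LTS(P): 5 reachable states
  m0 = b.c.(c.(0 | 0) + a.(0 + 0)) ⊢ —b→ m1
  m1 = c.(c.(0 | 0) + a.(0 + 0)) ⊢ —c→ m2
  m2 = c.(0 | 0) + a.(0 + 0) ⊢ —a→ m3, —c→ m4
  m3 = 0 + 0 ⊢ (no moves)
  m4 = 0 | 0 ⊢ (no moves)
LTS(Q): 5 reachable states
  n0 = b.c.(c.(0 | 0) + c.(0 + 0)) ⊢ —b→ n1
  n1 = c.(c.(0 | 0) + c.(0 + 0)) ⊢ —c→ n2
  n2 = c.(0 | 0) + c.(0 + 0) ⊢ —c→ n3, —c→ n4
  n3 = 0 + 0 ⊢ (no moves)
  n4 = 0 | 0 ⊢ (no moves)
Executing bca from P (initial set {m0}):
  after b @ step 1: {m1}
  after c @ step 2: {m2}
  after a @ step 3: {m3}
  P completes σ.
Executing bca from Q (initial set {n0}):
  after b @ step 1: {n1}
  after c @ step 2: {n2}
  after a @ step 3: no successor for Q

bca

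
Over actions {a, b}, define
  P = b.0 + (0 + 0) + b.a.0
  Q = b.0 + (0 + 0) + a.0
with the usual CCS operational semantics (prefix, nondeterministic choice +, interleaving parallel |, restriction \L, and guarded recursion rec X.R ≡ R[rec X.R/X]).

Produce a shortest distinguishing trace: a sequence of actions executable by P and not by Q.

ba

Reachable graph of P (3 states):
  p0 = b.0 + (0 + 0) + b.a.0 → --b--▸ p1, --b--▸ p2
  p1 = 0 → stopped
  p2 = a.0 → --a--▸ p1
Reachable graph of Q (2 states):
  q0 = b.0 + (0 + 0) + a.0 → --a--▸ q1, --b--▸ q1
  q1 = 0 → stopped
Trace ⟨ba⟩ through P, begin at {p0}:
  [1] b ⇒ {p1, p2}
  [2] a ⇒ {p1}
  P completes σ.
Trace ⟨ba⟩ through Q, begin at {q0}:
  [1] b ⇒ {q1}
  [2] a ⇒ ∅ (Q stuck)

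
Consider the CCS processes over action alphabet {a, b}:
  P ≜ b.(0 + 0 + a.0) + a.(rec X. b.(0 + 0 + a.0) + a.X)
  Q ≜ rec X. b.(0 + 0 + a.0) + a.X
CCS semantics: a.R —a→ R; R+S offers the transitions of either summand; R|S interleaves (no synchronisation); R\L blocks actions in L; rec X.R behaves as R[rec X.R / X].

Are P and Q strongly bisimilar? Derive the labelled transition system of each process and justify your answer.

YES

LTS(P): 4 reachable states
  p0 = b.(0 + 0 + a.0) + a.(rec X. b.(0 + 0 + a.0) + a.X) | --a--▸ p1, --b--▸ p2
  p1 = rec X. b.(0 + 0 + a.0) + a.X | --a--▸ p1, --b--▸ p2
  p2 = 0 + 0 + a.0 | --a--▸ p3
  p3 = 0 | stopped
LTS(Q): 3 reachable states
  q0 = rec X. b.(0 + 0 + a.0) + a.X | --a--▸ q0, --b--▸ q1
  q1 = 0 + 0 + a.0 | --a--▸ q2
  q2 = 0 | stopped
Bisimilarity quotient blocks:
  B0 = {p0, p1, q0}
  B1 = {p2, q1}
  B2 = {p3, q2}
p0 ∈ B0, q0 ∈ B0 → same block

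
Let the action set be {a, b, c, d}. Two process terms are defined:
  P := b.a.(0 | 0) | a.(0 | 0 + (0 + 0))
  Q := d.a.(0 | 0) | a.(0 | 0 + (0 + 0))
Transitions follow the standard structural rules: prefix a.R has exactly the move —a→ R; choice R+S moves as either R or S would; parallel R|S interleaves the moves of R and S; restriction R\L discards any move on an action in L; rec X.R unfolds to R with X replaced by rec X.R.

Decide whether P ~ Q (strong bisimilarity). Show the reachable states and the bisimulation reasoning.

LTS(P): 6 reachable states
  u0 = b.a.(0 | 0) | a.(0 | 0 + (0 + 0)) has moves =a=> u1, =b=> u2
  u1 = b.a.(0 | 0) | (0 | 0 + (0 + 0)) has moves =b=> u3
  u2 = a.(0 | 0) | a.(0 | 0 + (0 + 0)) has moves =a=> u3, =a=> u4
  u3 = a.(0 | 0) | (0 | 0 + (0 + 0)) has moves =a=> u5
  u4 = 0 | 0 | a.(0 | 0 + (0 + 0)) has moves =a=> u5
  u5 = 0 | 0 | (0 | 0 + (0 + 0)) has moves (no moves)
LTS(Q): 6 reachable states
  v0 = d.a.(0 | 0) | a.(0 | 0 + (0 + 0)) has moves =a=> v1, =d=> v2
  v1 = d.a.(0 | 0) | (0 | 0 + (0 + 0)) has moves =d=> v3
  v2 = a.(0 | 0) | a.(0 | 0 + (0 + 0)) has moves =a=> v3, =a=> v4
  v3 = a.(0 | 0) | (0 | 0 + (0 + 0)) has moves =a=> v5
  v4 = 0 | 0 | a.(0 | 0 + (0 + 0)) has moves =a=> v5
  v5 = 0 | 0 | (0 | 0 + (0 + 0)) has moves (no moves)
Coarsest stable partition (strong bisimilarity classes):
  B0 = {u0}
  B1 = {u1}
  B2 = {u3, u4, v3, v4}
  B3 = {u5, v5}
  B4 = {u2, v2}
  B5 = {v0}
  B6 = {v1}
u0 ∈ B0, v0 ∈ B5 → different blocks

NO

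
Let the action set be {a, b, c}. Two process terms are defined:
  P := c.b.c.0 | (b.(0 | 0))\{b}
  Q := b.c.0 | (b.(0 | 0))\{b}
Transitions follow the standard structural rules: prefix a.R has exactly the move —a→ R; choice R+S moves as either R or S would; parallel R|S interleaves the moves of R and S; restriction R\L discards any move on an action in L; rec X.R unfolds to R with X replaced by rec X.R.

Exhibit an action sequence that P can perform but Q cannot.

Reachable graph of P (4 states):
  m0 = c.b.c.0 | (b.(0 | 0))\{b} | =c=> m1
  m1 = b.c.0 | (b.(0 | 0))\{b} | =b=> m2
  m2 = c.0 | (b.(0 | 0))\{b} | =c=> m3
  m3 = 0 | (b.(0 | 0))\{b} | deadlocked
Reachable graph of Q (3 states):
  n0 = b.c.0 | (b.(0 | 0))\{b} | =b=> n1
  n1 = c.0 | (b.(0 | 0))\{b} | =c=> n2
  n2 = 0 | (b.(0 | 0))\{b} | deadlocked
Trace ⟨c⟩ through P, begin at {m0}:
  [1] c ⇒ {m1}
  P completes σ.
Trace ⟨c⟩ through Q, begin at {n0}:
  [1] c ⇒ no successor for Q

c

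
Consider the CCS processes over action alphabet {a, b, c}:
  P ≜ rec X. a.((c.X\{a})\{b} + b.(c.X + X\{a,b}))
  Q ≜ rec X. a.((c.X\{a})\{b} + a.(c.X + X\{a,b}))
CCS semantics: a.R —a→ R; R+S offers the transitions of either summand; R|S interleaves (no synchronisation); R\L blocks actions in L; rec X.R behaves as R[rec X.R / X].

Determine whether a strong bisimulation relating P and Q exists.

P's transition system — 4 states:
  m0 = rec X. a.((c.X\{a})\{b} + b.(c.X + X\{a,b})) has moves --a--▸ m1
  m1 = (c.(rec X. a.((c.X\{a})\{b} + b.(c.X + X\{a,b})))\{a})\{b} + b.(c.(rec X. a.((c.X\{a})\{b} + b.(c.X + X\{a,b}))) + (rec X. a.((c.X\{a})\{b} + b.(c.X + X\{a,b})))\{a,b}) has moves --b--▸ m2, --c--▸ m3
  m2 = c.(rec X. a.((c.X\{a})\{b} + b.(c.X + X\{a,b}))) + (rec X. a.((c.X\{a})\{b} + b.(c.X + X\{a,b})))\{a,b} has moves --c--▸ m0
  m3 = (rec X. a.((c.X\{a})\{b} + b.(c.X + X\{a,b})))\{a}\{b} has moves deadlocked
Q's transition system — 4 states:
  n0 = rec X. a.((c.X\{a})\{b} + a.(c.X + X\{a,b})) has moves --a--▸ n1
  n1 = (c.(rec X. a.((c.X\{a})\{b} + a.(c.X + X\{a,b})))\{a})\{b} + a.(c.(rec X. a.((c.X\{a})\{b} + a.(c.X + X\{a,b}))) + (rec X. a.((c.X\{a})\{b} + a.(c.X + X\{a,b})))\{a,b}) has moves --a--▸ n2, --c--▸ n3
  n2 = c.(rec X. a.((c.X\{a})\{b} + a.(c.X + X\{a,b}))) + (rec X. a.((c.X\{a})\{b} + a.(c.X + X\{a,b})))\{a,b} has moves --c--▸ n0
  n3 = (rec X. a.((c.X\{a})\{b} + a.(c.X + X\{a,b})))\{a}\{b} has moves deadlocked
Bisimilarity quotient blocks:
  B0 = {m0}
  B1 = {m1}
  B2 = {m2}
  B3 = {m3, n3}
  B4 = {n0}
  B5 = {n1}
  B6 = {n2}
m0 ∈ B0, n0 ∈ B4 → different blocks

not bisimilar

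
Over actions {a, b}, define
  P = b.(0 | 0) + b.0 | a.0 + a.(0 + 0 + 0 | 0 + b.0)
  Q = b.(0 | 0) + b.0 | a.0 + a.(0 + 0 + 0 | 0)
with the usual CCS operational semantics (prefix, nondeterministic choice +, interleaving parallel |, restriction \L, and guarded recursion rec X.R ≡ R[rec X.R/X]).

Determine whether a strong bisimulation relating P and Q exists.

P ≁ Q

LTS(P): 6 reachable states
  p0 = b.(0 | 0) + b.0 | a.0 + a.(0 + 0 + 0 | 0 + b.0) ⊢ ··a··> p1, ··a··> p2, ··b··> p3, ··b··> p4
  p1 = 0 + 0 + 0 | 0 + b.0 ⊢ ··b··> p5
  p2 = b.0 | 0 ⊢ ··b··> p3
  p3 = 0 | 0 ⊢ (no moves)
  p4 = 0 | a.0 ⊢ ··a··> p3
  p5 = 0 ⊢ (no moves)
LTS(Q): 5 reachable states
  q0 = b.(0 | 0) + b.0 | a.0 + a.(0 + 0 + 0 | 0) ⊢ ··a··> q1, ··a··> q2, ··b··> q3, ··b··> q4
  q1 = 0 + 0 + 0 | 0 ⊢ (no moves)
  q2 = b.0 | 0 ⊢ ··b··> q3
  q3 = 0 | 0 ⊢ (no moves)
  q4 = 0 | a.0 ⊢ ··a··> q3
Coarsest stable partition (strong bisimilarity classes):
  B0 = {p0}
  B1 = {p1, p2, q2}
  B2 = {p3, p5, q1, q3}
  B3 = {p4, q4}
  B4 = {q0}
p0 ∈ B0, q0 ∈ B4 → different blocks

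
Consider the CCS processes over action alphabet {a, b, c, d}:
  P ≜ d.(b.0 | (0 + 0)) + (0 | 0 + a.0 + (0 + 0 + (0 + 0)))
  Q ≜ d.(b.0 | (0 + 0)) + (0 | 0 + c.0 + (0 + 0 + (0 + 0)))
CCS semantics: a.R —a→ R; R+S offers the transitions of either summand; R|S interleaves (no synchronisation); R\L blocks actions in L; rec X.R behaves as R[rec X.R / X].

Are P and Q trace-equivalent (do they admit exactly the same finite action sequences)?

trace-distinct — witness ⟨a⟩

Reachable graph of P (4 states):
  p0 = d.(b.0 | (0 + 0)) + (0 | 0 + a.0 + (0 + 0 + (0 + 0))) → ··a··> p1, ··d··> p2
  p1 = 0 → stopped
  p2 = b.0 | (0 + 0) → ··b··> p3
  p3 = 0 | (0 + 0) → stopped
Reachable graph of Q (4 states):
  q0 = d.(b.0 | (0 + 0)) + (0 | 0 + c.0 + (0 + 0 + (0 + 0))) → ··c··> q1, ··d··> q2
  q1 = 0 → stopped
  q2 = b.0 | (0 + 0) → ··b··> q3
  q3 = 0 | (0 + 0) → stopped
Executing a from P (initial set {p0}):
  step 1 (a): {p1}
  P completes σ.
Executing a from Q (initial set {q0}):
  step 1 (a): ∅ (Q stuck)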